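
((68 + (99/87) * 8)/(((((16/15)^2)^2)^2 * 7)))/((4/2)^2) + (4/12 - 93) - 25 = -303475093885939/2615635083264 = -116.02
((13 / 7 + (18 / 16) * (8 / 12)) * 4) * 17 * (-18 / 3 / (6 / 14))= -2482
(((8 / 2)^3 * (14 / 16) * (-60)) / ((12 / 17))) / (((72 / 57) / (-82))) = 927010 / 3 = 309003.33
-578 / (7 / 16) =-9248 / 7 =-1321.14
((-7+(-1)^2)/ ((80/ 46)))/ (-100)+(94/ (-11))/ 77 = -129557/ 1694000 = -0.08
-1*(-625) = 625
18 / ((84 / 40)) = 60 / 7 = 8.57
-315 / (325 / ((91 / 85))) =-441 / 425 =-1.04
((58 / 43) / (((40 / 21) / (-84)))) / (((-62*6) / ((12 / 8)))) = 0.24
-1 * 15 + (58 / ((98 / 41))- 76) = -3270 / 49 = -66.73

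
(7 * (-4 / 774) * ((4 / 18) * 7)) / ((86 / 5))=-490 / 149769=-0.00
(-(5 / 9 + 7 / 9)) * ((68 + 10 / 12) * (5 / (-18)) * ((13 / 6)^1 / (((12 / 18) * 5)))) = 5369 / 324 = 16.57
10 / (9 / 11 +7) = 55 / 43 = 1.28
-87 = -87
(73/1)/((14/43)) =3139/14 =224.21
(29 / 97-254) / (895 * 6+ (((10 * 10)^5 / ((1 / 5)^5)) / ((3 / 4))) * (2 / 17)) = -1255059 / 24250000026565390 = -0.00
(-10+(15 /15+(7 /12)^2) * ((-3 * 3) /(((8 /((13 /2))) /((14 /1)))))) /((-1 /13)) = 1913.74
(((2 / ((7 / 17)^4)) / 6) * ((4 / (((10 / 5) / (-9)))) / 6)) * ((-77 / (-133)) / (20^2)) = -918731 / 18247600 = -0.05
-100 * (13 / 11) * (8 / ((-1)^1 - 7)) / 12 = 325 / 33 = 9.85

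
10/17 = 0.59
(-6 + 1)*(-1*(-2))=-10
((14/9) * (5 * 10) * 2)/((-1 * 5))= -31.11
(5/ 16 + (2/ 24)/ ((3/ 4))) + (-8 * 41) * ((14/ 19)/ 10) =-324829/ 13680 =-23.74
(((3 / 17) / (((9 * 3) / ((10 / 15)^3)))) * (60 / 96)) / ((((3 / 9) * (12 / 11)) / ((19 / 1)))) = 1045 / 16524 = 0.06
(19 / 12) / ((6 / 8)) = 19 / 9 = 2.11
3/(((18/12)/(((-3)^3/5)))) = -54/5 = -10.80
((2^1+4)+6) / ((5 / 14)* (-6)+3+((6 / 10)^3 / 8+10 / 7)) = 84000 / 16189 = 5.19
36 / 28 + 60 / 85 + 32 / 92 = 6403 / 2737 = 2.34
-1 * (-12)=12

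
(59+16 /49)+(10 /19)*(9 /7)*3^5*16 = 2504673 /931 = 2690.30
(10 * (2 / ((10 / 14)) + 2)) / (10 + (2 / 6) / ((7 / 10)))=252 / 55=4.58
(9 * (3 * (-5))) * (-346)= 46710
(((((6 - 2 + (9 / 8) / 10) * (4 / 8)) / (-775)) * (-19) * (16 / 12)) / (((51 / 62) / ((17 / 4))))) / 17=6251 / 306000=0.02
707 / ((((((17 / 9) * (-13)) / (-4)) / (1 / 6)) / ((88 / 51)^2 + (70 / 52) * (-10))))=-501267242 / 2490891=-201.24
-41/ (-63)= 41/ 63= 0.65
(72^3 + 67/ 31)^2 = 133882371270025/ 961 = 139315682903.25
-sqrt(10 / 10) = -1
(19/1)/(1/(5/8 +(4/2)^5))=619.88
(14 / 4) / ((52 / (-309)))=-2163 / 104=-20.80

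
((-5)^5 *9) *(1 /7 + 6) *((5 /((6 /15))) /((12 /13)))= -131015625 /56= -2339564.73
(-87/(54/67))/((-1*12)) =9.00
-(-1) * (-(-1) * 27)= 27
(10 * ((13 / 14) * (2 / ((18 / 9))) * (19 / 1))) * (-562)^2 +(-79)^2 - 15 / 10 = 780222033 / 14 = 55730145.21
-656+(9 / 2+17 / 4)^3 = 891 / 64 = 13.92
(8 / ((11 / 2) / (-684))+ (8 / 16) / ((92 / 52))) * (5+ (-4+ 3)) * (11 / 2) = -503281 / 23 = -21881.78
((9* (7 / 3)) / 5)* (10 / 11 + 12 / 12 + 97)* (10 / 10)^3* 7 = 159936 / 55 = 2907.93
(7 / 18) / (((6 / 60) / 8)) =280 / 9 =31.11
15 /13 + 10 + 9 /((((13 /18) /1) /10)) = 1765 /13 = 135.77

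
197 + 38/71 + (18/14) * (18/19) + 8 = 1952371/9443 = 206.75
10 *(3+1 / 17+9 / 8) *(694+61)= 2147975 / 68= 31587.87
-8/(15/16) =-128/15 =-8.53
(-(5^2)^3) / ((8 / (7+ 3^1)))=-78125 / 4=-19531.25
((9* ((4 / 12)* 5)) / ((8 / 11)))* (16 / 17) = 330 / 17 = 19.41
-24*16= -384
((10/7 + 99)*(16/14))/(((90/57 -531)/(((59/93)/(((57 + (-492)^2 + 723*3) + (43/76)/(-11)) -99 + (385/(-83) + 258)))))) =-437456923552/777495956505192729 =-0.00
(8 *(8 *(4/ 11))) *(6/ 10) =768/ 55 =13.96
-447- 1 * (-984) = 537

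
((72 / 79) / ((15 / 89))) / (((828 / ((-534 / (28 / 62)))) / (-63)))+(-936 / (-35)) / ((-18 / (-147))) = 6404082 / 9085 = 704.91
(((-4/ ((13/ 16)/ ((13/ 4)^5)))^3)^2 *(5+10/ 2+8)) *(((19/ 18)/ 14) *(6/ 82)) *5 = 154698219556695596139904677885/ 9630121984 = 16063993770143254307.91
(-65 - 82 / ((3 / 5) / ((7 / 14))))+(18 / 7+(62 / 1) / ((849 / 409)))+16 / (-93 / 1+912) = -23380340 / 231777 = -100.87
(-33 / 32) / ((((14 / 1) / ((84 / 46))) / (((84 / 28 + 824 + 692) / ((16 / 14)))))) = -1052667 / 5888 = -178.78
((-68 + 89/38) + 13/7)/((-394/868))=526101/3743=140.56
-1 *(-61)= 61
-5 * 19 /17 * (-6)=570 /17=33.53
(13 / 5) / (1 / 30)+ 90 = 168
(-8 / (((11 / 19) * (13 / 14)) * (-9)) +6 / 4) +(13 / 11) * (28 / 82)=375385 / 105534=3.56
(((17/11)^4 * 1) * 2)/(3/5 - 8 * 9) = -0.16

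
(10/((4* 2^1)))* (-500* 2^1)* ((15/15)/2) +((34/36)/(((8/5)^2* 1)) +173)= -520279/1152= -451.63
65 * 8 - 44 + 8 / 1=484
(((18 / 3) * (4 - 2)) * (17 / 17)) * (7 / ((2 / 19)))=798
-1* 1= -1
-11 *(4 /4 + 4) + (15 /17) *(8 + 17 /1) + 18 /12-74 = -3585 /34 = -105.44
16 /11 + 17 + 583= 601.45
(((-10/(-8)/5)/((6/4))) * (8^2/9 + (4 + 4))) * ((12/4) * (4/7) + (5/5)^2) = 1292/189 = 6.84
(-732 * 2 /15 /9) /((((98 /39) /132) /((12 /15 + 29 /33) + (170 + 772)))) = -1975610416 /3675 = -537581.07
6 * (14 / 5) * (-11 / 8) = -23.10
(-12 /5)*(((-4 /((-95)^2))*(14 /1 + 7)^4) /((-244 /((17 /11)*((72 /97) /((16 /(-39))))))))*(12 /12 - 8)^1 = -48739661334 /2937050875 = -16.59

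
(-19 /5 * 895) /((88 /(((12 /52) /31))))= -10203 /35464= -0.29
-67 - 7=-74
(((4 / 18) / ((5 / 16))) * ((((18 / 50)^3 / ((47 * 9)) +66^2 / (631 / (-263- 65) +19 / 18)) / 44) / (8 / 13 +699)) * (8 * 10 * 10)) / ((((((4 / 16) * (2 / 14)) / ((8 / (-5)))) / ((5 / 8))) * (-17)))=-8888495420593152 / 58203367234375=-152.71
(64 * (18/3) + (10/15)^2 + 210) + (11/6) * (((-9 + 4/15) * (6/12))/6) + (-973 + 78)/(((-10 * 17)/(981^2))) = 93032703763/18360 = 5067140.73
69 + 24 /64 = 69.38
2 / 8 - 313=-1251 / 4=-312.75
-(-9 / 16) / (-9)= -1 / 16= -0.06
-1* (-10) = 10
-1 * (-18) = 18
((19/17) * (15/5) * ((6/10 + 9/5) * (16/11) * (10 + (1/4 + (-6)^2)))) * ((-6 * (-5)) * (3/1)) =9110880/187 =48721.28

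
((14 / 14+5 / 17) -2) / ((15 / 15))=-12 / 17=-0.71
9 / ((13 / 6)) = 54 / 13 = 4.15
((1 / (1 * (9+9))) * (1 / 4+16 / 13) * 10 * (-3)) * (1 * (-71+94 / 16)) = 200585 / 1248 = 160.73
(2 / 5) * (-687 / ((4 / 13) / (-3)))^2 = 717864849 / 40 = 17946621.22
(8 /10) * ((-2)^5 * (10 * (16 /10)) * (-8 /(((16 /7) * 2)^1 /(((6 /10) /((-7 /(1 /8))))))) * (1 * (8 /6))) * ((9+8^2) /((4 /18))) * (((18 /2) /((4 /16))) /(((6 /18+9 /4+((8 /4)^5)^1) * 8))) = -4541184 /10375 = -437.70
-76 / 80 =-19 / 20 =-0.95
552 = 552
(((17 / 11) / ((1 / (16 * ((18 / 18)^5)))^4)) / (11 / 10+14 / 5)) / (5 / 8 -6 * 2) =-89128960 / 39039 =-2283.07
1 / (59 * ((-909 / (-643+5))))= 638 / 53631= 0.01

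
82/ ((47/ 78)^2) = 498888/ 2209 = 225.84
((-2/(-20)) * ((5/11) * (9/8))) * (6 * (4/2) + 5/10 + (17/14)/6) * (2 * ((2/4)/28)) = 291/12544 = 0.02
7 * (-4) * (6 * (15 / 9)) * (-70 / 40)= 490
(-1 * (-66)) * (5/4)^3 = 4125/32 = 128.91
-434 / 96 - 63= -3241 / 48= -67.52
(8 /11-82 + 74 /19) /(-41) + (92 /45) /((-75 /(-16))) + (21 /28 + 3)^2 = 7582189463 /462726000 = 16.39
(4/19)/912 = 1/4332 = 0.00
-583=-583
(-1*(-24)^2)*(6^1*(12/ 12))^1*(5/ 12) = -1440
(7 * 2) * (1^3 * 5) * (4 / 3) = 280 / 3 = 93.33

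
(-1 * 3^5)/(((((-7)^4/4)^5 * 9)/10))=-276480/79792266297612001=-0.00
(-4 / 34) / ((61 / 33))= -66 / 1037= -0.06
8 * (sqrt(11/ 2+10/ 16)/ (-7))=-2 * sqrt(2)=-2.83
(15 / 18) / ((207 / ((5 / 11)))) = 25 / 13662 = 0.00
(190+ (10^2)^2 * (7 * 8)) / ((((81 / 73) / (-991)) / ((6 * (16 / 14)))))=-216137734240 / 63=-3430757686.35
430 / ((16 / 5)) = 1075 / 8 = 134.38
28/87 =0.32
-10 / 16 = -5 / 8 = -0.62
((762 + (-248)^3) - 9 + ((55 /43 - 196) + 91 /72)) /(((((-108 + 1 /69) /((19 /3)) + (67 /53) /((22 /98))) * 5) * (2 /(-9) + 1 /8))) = -12030676645611877 /4378439310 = -2747708.90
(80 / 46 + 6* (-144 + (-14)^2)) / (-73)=-7216 / 1679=-4.30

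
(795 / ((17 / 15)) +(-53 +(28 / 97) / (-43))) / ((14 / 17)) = 22990314 / 29197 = 787.42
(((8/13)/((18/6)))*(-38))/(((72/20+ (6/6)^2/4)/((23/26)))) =-69920/39039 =-1.79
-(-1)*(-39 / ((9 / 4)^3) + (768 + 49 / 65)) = 12088387 / 15795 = 765.33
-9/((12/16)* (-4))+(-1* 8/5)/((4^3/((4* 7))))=23/10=2.30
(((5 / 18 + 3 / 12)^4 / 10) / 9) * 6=130321 / 25194240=0.01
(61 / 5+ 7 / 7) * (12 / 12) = 13.20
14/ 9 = 1.56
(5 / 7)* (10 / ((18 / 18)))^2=500 / 7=71.43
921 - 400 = 521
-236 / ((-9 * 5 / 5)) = 236 / 9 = 26.22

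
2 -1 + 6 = 7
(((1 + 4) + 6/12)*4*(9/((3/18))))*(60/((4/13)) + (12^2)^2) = 24866028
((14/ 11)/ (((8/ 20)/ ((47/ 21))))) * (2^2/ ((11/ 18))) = 5640/ 121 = 46.61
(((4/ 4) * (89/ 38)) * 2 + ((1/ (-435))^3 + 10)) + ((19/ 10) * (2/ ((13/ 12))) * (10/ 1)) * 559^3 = 6127127462.68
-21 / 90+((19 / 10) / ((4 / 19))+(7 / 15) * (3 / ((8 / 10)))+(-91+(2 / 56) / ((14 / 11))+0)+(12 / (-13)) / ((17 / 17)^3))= -621865 / 7644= -81.35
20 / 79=0.25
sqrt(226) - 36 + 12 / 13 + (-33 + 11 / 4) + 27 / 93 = -104839 / 1612 + sqrt(226) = -50.00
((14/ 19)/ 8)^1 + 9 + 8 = 17.09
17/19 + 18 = 359/19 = 18.89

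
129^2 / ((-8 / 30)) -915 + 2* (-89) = -253987 / 4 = -63496.75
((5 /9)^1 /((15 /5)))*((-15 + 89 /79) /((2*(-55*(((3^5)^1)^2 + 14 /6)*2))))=137 /692760717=0.00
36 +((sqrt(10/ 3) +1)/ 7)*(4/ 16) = sqrt(30)/ 84 +1009/ 28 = 36.10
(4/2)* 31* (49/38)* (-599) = -909881/19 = -47888.47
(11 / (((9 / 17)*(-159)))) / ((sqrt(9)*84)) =-187 / 360612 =-0.00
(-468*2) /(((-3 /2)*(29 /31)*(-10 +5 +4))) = -19344 /29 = -667.03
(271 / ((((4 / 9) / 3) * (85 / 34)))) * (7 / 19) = 51219 / 190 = 269.57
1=1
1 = 1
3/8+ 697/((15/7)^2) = 273899/1800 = 152.17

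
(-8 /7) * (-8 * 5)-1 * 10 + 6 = 292 /7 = 41.71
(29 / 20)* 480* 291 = 202536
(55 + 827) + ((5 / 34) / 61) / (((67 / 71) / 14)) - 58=824.04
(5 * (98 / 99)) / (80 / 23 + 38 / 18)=0.89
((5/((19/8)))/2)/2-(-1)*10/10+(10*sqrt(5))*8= 29/19+80*sqrt(5)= 180.41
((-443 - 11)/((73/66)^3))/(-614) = 65261592/119428219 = 0.55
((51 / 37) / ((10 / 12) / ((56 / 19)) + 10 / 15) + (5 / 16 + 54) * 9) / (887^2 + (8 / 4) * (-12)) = 92585439 / 148575219760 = 0.00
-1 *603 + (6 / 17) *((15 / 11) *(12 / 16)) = -225387 / 374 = -602.64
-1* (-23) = 23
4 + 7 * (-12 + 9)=-17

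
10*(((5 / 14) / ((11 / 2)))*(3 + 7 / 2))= 325 / 77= 4.22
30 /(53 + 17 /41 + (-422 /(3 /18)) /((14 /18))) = -1435 /153163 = -0.01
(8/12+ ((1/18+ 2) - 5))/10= -41/180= -0.23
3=3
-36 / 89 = -0.40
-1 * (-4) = 4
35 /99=0.35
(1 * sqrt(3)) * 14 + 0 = 14 * sqrt(3) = 24.25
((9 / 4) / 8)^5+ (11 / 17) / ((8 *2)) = 24072505 / 570425344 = 0.04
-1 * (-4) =4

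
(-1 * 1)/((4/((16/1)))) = -4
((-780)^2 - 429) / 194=607971 / 194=3133.87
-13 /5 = -2.60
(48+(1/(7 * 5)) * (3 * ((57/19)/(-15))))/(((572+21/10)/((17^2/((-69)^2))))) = 539274/106294615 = 0.01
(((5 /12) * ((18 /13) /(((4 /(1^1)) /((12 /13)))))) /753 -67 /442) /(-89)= 109183 /64179947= 0.00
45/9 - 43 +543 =505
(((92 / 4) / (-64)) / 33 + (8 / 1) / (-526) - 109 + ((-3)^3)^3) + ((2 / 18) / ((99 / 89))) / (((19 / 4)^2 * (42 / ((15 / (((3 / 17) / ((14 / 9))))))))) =-2893172588682401 / 146178800064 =-19792.01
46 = 46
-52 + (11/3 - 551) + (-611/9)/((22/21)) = -664.14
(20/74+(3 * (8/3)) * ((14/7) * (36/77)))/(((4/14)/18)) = 198738/407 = 488.30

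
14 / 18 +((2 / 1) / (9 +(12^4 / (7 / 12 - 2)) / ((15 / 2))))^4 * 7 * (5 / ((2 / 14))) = 0.78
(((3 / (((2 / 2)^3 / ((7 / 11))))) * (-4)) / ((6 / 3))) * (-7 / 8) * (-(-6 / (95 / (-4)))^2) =-21168 / 99275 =-0.21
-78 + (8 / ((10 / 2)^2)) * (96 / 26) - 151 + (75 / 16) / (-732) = -289064189 / 1268800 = -227.82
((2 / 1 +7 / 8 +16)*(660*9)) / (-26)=-224235 / 52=-4312.21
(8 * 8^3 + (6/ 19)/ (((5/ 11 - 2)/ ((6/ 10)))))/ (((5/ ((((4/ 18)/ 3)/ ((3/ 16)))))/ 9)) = 211674944/ 72675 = 2912.62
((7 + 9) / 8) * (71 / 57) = 2.49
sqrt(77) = 8.77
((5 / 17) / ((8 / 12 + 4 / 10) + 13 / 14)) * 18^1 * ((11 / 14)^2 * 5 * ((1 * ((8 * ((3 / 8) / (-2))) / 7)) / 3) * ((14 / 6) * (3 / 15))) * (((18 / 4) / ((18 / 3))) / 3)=-27225 / 398888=-0.07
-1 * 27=-27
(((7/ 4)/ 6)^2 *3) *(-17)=-833/ 192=-4.34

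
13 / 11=1.18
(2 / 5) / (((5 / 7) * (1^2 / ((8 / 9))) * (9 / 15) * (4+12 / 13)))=91 / 540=0.17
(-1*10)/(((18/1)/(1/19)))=-0.03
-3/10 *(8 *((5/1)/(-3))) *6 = 24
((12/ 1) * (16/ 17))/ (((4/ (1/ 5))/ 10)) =96/ 17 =5.65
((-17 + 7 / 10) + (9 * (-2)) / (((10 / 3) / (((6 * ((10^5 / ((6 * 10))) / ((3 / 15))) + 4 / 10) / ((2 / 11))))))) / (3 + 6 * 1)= -74251409 / 450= -165003.13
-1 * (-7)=7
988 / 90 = 494 / 45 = 10.98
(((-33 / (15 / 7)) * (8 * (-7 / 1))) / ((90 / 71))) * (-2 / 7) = -43736 / 225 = -194.38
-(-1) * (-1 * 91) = -91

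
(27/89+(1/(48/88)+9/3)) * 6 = 2743/89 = 30.82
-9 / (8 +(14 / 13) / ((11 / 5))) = -1287 / 1214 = -1.06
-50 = -50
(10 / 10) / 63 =1 / 63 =0.02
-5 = -5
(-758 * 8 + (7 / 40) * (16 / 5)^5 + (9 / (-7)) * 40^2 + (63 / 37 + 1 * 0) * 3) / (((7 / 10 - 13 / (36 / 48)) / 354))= 69257150307036 / 403878125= 171480.32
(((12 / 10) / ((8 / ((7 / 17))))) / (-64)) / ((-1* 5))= 21 / 108800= 0.00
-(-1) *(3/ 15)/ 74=1/ 370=0.00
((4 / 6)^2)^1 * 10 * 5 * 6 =400 / 3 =133.33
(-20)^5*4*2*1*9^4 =-167961600000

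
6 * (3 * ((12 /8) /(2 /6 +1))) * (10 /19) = 405 /38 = 10.66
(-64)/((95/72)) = -48.51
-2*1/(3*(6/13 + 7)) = -26/291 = -0.09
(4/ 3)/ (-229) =-4/ 687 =-0.01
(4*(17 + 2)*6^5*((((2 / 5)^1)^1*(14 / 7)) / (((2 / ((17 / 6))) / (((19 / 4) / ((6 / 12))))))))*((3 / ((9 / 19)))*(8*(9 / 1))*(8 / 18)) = 6447679488 / 5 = 1289535897.60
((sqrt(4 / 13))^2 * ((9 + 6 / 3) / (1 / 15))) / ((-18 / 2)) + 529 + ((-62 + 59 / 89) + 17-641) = -562226 / 3471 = -161.98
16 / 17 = 0.94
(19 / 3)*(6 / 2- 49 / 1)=-291.33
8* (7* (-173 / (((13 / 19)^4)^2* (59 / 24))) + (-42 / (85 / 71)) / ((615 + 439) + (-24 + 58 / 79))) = -6832951263146324787324 / 83278238891295955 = -82049.66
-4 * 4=-16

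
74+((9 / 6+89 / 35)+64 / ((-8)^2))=79.04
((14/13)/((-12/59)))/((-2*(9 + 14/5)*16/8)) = 35/312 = 0.11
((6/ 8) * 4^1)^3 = 27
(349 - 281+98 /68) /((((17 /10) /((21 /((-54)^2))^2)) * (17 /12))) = 192815 /128936772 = 0.00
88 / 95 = 0.93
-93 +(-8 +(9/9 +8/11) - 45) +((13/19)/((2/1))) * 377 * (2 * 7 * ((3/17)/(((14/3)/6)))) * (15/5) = 3854190/3553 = 1084.77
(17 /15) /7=17 /105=0.16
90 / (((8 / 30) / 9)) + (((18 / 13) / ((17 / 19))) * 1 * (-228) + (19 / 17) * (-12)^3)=332991 / 442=753.37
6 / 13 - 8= -98 / 13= -7.54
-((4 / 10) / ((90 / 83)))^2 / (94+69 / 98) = -675122 / 469850625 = -0.00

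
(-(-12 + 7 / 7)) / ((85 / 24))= 264 / 85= 3.11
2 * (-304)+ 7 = -601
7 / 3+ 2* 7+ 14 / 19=973 / 57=17.07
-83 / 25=-3.32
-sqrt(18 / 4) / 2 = -3 * sqrt(2) / 4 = -1.06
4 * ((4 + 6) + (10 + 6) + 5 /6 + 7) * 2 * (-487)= -395444 /3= -131814.67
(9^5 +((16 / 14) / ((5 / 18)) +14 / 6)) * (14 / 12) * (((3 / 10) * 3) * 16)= 24803288 / 25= 992131.52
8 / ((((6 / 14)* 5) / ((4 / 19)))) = 224 / 285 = 0.79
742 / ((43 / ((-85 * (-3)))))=4400.23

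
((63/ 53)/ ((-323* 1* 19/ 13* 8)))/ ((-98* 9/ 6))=39/ 18214616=0.00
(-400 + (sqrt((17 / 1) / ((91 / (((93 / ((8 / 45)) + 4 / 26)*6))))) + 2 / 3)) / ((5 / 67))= -80266 / 15 + 67*sqrt(19428297) / 910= -5026.54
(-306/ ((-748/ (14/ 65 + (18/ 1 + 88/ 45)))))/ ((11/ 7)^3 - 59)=-202370/ 1351779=-0.15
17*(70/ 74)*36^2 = 20841.08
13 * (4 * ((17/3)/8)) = 221/6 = 36.83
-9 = -9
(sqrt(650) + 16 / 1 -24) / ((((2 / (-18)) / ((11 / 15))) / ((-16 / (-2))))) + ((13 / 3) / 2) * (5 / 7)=89029 / 210 -264 * sqrt(26)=-922.19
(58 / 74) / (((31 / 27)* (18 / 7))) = 609 / 2294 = 0.27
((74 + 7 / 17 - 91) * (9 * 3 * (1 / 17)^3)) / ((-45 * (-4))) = -423 / 835210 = -0.00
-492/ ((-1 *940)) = 123/ 235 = 0.52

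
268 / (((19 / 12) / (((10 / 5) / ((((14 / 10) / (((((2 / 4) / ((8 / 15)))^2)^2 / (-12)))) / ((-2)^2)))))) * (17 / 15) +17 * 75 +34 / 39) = 13228312500 / 62735446919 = 0.21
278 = 278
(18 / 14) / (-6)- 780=-10923 / 14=-780.21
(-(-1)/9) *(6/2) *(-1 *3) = -1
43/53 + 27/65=4226/3445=1.23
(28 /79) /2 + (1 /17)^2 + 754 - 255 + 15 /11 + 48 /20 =631549687 /1255705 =502.94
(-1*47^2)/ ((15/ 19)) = -41971/ 15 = -2798.07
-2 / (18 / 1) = -0.11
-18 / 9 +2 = 0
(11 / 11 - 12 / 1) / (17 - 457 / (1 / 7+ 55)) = -4246 / 3363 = -1.26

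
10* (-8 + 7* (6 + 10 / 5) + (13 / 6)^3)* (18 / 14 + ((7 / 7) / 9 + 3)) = 2486075 / 972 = 2557.69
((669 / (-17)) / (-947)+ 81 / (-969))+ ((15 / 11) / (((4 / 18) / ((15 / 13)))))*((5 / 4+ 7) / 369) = 151643163 / 1304276584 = 0.12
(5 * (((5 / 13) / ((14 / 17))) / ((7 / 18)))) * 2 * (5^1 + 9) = 15300 / 91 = 168.13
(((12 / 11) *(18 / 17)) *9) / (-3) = -648 / 187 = -3.47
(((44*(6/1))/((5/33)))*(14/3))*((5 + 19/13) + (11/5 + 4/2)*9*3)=316750896/325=974618.14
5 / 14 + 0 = 5 / 14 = 0.36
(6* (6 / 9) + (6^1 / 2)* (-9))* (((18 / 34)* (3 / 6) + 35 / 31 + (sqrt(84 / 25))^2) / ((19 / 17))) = -2881003 / 29450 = -97.83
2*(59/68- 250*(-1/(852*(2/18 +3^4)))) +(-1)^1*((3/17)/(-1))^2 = 2563465/1497887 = 1.71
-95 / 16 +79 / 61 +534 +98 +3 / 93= 627.39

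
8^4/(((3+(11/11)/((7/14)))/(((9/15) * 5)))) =2457.60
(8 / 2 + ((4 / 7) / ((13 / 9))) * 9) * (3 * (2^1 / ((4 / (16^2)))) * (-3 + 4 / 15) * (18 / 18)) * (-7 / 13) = 3610624 / 845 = 4272.93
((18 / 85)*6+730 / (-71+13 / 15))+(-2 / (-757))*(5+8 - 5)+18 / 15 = -53591059 / 6769094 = -7.92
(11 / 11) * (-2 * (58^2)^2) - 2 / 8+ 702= -90529161 / 4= -22632290.25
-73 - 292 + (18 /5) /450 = -364.99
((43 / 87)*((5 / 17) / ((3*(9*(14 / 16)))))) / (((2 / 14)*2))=860 / 39933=0.02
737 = 737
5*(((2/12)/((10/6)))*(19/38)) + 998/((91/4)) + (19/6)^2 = 88691/1638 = 54.15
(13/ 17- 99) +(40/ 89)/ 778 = -57816730/ 588557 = -98.23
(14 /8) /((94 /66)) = 231 /188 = 1.23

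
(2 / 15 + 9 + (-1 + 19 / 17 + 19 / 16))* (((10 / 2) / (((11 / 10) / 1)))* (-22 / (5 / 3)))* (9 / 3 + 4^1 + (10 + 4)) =-894369 / 68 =-13152.49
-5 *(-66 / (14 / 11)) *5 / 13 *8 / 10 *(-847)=-878460 / 13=-67573.85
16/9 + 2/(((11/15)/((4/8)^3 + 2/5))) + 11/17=25963/6732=3.86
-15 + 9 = -6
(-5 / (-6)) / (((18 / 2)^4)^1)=5 / 39366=0.00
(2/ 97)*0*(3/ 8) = 0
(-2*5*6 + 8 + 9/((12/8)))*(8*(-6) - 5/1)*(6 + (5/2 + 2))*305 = 7807695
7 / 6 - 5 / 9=11 / 18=0.61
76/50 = 38/25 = 1.52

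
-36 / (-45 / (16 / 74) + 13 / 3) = 864 / 4891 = 0.18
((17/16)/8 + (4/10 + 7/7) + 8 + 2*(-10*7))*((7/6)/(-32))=194831/40960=4.76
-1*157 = -157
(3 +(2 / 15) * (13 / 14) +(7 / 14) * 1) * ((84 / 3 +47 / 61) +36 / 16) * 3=5760009 / 17080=337.24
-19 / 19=-1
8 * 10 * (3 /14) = 120 /7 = 17.14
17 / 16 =1.06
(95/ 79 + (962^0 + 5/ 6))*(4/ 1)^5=736768/ 237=3108.73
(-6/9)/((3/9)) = -2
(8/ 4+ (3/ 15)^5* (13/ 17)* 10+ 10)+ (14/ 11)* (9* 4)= 6757786/ 116875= 57.82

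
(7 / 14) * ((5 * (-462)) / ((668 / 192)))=-55440 / 167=-331.98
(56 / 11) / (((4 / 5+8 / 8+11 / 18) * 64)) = 45 / 1364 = 0.03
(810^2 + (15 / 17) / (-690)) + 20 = 513085839 / 782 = 656120.00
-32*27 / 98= -432 / 49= -8.82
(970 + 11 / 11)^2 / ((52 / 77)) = 1396129.94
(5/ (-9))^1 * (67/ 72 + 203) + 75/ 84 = -509855/ 4536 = -112.40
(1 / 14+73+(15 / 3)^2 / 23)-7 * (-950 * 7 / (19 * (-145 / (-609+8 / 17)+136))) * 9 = 7140349261 / 30254798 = 236.01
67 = 67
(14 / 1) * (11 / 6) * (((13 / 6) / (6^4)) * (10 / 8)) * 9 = 5005 / 10368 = 0.48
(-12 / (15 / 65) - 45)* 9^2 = -7857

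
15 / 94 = 0.16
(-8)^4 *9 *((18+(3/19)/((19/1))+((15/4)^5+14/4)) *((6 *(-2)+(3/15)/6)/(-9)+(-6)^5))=-1184284597595806/5415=-218704450156.20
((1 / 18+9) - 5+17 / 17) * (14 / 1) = 637 / 9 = 70.78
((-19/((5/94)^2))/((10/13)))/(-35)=1091246/4375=249.43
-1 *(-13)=13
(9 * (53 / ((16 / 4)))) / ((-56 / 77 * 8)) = -5247 / 256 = -20.50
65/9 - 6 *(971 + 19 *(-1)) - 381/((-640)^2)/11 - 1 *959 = -6663.78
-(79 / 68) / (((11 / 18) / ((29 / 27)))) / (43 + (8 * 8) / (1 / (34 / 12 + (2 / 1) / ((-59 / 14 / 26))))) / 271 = 135169 / 10142393426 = 0.00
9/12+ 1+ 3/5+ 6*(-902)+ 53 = -5356.65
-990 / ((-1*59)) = 990 / 59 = 16.78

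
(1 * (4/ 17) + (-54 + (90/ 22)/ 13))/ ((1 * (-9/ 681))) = 4044.38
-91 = -91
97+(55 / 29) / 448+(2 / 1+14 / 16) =1297631 / 12992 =99.88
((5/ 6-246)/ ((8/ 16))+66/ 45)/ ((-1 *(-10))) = -7333/ 150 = -48.89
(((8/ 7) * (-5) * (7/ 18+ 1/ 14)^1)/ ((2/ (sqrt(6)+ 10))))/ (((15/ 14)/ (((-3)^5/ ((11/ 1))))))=2088 * sqrt(6)/ 77+ 20880/ 77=337.59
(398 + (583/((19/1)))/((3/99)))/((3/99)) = 884433/19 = 46549.11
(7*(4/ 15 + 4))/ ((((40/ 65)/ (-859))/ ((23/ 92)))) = -156338/ 15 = -10422.53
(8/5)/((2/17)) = 68/5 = 13.60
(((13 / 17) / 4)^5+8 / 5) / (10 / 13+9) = 151233225117 / 923247815680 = 0.16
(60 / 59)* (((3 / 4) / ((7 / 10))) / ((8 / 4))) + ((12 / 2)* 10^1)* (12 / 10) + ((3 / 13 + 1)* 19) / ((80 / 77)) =2551684 / 26845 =95.05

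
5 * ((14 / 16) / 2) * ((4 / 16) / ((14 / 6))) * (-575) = -134.77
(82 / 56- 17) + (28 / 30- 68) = -34693 / 420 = -82.60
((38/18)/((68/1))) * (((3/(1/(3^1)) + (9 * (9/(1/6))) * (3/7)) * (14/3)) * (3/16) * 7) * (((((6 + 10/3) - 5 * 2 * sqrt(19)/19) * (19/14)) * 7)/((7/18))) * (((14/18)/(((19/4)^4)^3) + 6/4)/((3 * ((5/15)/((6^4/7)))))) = 272682612415632213873/104228126382617 - 4090239186234483208095 * sqrt(19)/27724681617776122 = 1973138.46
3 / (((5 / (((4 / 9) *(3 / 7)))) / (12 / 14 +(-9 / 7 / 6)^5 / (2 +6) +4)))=20898061 / 37647680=0.56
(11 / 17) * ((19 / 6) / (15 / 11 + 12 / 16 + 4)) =4598 / 13719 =0.34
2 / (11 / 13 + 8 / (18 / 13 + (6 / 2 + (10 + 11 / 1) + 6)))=663 / 365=1.82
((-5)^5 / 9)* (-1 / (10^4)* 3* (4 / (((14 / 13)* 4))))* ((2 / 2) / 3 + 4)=845 / 2016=0.42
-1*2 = -2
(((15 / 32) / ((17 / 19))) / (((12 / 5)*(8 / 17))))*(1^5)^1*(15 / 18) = 2375 / 6144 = 0.39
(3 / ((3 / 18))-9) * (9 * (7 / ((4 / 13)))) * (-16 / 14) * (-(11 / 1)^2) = 254826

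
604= 604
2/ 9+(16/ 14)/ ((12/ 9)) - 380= -23872/ 63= -378.92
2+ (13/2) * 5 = 69/2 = 34.50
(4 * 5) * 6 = 120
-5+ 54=49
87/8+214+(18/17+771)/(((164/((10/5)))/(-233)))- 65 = -11341037/5576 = -2033.90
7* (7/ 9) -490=-4361/ 9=-484.56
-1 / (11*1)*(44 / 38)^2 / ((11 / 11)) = -44 / 361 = -0.12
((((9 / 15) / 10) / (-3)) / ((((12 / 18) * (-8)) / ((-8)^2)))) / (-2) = -3 / 25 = -0.12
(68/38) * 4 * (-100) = -715.79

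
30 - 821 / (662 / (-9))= 27249 / 662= 41.16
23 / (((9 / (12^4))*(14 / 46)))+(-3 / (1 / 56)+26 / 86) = 52358611 / 301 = 173948.87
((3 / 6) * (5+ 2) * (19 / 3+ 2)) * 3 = 175 / 2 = 87.50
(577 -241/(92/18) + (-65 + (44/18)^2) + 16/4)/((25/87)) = 51306539/31050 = 1652.38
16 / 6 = 8 / 3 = 2.67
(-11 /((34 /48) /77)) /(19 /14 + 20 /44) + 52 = -961292 /1581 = -608.03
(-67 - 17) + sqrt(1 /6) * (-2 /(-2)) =-84 + sqrt(6) /6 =-83.59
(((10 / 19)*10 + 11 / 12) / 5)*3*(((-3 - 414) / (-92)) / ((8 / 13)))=7638189 / 279680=27.31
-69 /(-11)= 69 /11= 6.27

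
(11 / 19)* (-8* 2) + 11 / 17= -2783 / 323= -8.62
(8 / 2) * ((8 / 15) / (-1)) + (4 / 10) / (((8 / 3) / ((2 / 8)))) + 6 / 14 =-2801 / 1680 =-1.67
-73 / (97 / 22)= -1606 / 97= -16.56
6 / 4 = 3 / 2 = 1.50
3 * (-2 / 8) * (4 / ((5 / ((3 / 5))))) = -9 / 25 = -0.36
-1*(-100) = 100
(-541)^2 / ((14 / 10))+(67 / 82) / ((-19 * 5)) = 11399924481 / 54530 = 209057.85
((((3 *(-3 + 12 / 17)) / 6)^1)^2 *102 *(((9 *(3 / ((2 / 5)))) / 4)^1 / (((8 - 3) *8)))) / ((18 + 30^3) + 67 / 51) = 369603 / 176382080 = 0.00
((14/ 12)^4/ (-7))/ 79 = -343/ 102384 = -0.00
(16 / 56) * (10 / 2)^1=10 / 7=1.43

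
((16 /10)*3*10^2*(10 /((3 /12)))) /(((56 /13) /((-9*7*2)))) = -561600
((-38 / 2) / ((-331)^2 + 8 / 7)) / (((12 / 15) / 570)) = -665 / 5382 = -0.12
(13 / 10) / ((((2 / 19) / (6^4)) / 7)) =560196 / 5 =112039.20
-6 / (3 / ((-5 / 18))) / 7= 0.08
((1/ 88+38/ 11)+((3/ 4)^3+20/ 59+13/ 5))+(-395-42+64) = -76046857/ 207680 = -366.17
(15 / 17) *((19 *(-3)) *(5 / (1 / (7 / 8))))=-29925 / 136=-220.04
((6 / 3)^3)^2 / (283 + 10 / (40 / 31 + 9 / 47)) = 138176 / 625567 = 0.22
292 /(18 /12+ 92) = 584 /187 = 3.12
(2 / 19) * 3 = 6 / 19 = 0.32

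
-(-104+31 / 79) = 103.61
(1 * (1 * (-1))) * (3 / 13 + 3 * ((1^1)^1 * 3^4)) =-3162 / 13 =-243.23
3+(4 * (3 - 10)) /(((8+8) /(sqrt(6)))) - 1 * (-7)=10 - 7 * sqrt(6) /4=5.71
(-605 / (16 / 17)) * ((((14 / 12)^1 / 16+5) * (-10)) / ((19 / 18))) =75131925 / 2432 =30893.06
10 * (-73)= -730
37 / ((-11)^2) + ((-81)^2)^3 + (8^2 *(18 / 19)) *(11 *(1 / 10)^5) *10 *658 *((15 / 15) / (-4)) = 282429536470.33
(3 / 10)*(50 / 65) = 3 / 13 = 0.23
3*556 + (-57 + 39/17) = 27426/17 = 1613.29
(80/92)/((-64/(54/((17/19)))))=-2565/3128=-0.82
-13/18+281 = 5045/18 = 280.28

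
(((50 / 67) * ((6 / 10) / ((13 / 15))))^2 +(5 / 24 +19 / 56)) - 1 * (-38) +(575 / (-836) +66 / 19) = 554063690291 / 13318701396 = 41.60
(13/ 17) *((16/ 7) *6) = 1248/ 119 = 10.49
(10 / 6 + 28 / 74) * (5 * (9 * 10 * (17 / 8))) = 1955.57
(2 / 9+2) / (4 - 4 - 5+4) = -20 / 9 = -2.22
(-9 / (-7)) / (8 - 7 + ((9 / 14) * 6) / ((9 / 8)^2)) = 27 / 85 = 0.32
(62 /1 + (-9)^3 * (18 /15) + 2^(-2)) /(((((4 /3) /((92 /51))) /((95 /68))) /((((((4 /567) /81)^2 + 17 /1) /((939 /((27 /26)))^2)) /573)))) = -84883904810864461 /1523132553770987350464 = -0.00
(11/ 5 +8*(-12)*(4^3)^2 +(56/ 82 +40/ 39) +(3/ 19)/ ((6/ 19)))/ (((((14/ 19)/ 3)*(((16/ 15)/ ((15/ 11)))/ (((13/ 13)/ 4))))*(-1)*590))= 153593503191/ 177109504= 867.22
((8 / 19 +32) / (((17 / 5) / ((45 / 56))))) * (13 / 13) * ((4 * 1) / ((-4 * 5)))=-495 / 323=-1.53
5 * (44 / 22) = 10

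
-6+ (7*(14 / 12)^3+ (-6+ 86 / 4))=4453 / 216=20.62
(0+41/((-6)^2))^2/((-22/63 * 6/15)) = -58835/6336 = -9.29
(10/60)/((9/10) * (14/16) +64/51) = 680/8333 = 0.08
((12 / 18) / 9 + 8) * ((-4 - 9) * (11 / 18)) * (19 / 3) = -296153 / 729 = -406.25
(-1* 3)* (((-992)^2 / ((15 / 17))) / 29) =-16729088 / 145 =-115373.02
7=7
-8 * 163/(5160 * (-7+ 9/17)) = 2771/70950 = 0.04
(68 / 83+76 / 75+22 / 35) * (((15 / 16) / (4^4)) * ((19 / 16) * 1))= 1018837 / 95191040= 0.01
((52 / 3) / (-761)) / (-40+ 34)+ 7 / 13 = 48281 / 89037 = 0.54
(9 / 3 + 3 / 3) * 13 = 52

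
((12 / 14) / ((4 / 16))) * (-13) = -44.57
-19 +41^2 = 1662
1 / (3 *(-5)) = -1 / 15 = -0.07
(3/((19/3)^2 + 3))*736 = 4968/97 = 51.22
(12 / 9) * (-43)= -172 / 3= -57.33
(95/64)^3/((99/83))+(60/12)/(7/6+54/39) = 4.70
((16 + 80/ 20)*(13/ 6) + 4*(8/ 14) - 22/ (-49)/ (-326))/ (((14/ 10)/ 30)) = 54652250/ 55909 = 977.52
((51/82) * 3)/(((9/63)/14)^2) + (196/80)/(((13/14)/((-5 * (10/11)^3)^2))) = 16955651948858/944242013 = 17956.89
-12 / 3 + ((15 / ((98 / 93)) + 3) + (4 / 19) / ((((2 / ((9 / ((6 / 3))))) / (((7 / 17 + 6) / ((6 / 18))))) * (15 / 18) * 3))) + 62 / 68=1407894 / 79135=17.79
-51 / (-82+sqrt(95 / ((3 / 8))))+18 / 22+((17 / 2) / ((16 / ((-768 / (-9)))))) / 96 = 51* sqrt(570) / 9706+3721937 / 1921788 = 2.06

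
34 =34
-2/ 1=-2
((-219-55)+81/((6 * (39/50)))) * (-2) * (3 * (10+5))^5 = 1231540706250/13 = 94733900480.77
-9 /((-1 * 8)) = 9 /8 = 1.12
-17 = -17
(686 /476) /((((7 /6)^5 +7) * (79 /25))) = 680400 /13667711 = 0.05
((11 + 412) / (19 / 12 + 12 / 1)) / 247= 5076 / 40261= 0.13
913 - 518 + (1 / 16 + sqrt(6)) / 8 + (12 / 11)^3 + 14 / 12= 397.78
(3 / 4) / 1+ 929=3719 / 4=929.75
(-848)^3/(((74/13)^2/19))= -489517104128/1369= -357572756.85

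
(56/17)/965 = 56/16405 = 0.00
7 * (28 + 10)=266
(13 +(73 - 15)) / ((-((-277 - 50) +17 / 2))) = 142 / 637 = 0.22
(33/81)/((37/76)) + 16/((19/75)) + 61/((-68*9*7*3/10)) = 96293459/1505826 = 63.95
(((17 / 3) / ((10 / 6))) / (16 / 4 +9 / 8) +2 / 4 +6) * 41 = 2937 / 10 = 293.70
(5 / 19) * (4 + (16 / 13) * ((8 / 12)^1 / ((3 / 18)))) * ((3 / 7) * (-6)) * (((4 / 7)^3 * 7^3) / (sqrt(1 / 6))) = -668160 * sqrt(6) / 1729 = -946.59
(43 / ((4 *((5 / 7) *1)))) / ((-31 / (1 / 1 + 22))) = -6923 / 620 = -11.17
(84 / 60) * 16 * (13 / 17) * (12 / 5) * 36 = 628992 / 425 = 1479.98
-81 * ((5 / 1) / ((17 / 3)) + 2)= -3969 / 17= -233.47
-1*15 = -15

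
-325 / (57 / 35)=-11375 / 57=-199.56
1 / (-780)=-1 / 780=-0.00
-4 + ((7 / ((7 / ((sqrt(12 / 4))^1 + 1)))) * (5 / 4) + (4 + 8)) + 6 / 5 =5 * sqrt(3) / 4 + 209 / 20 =12.62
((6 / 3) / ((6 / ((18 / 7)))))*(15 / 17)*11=990 / 119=8.32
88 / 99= 8 / 9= 0.89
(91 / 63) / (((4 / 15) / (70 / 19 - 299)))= -1599.63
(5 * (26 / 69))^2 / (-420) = -845 / 99981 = -0.01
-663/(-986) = 39/58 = 0.67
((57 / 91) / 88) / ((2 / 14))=0.05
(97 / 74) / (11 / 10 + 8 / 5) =485 / 999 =0.49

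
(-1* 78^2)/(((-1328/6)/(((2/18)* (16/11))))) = 4056/913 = 4.44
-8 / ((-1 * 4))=2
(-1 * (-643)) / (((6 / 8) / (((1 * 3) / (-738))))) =-1286 / 369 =-3.49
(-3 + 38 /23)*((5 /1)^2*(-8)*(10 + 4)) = 86800 /23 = 3773.91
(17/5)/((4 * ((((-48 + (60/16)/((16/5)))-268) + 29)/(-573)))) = 155856/91465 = 1.70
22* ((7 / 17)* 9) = 1386 / 17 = 81.53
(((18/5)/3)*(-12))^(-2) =25/5184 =0.00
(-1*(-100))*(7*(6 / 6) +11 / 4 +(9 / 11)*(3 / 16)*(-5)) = 39525 / 44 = 898.30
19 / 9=2.11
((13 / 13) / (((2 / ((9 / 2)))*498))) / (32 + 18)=3 / 33200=0.00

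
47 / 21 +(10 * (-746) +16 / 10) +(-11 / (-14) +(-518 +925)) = -1480159 / 210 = -7048.38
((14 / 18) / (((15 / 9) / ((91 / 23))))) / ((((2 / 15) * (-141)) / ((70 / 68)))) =-22295 / 220524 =-0.10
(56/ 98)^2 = 16/ 49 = 0.33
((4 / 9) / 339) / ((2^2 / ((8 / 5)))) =8 / 15255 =0.00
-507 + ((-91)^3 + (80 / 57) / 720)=-386842013 / 513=-754078.00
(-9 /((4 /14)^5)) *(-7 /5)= 1058841 /160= 6617.76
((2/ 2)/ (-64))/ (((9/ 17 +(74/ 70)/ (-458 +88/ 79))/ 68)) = -182545405/ 90559352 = -2.02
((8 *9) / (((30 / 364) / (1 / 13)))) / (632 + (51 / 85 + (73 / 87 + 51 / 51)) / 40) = 167040 / 1571123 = 0.11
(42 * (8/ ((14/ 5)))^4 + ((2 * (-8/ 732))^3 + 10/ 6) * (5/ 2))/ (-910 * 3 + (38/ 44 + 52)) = -129626334078065/ 123805678101777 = -1.05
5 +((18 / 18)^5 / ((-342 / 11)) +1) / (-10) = 16769 / 3420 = 4.90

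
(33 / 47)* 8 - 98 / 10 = -983 / 235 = -4.18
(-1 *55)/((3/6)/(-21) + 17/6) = -1155/59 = -19.58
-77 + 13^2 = 92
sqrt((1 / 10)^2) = 1 / 10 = 0.10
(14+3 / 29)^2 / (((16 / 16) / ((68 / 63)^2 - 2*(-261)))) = 347349294202 / 3337929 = 104061.32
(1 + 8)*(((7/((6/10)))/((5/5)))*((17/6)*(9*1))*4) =10710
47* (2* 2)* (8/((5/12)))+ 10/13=3610.37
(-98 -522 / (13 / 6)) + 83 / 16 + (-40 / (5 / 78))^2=80920791 / 208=389042.26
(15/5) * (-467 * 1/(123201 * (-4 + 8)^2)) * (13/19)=-467/960336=-0.00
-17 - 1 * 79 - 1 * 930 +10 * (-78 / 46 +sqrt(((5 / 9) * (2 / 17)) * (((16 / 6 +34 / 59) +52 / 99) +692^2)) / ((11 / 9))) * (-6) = -120 * sqrt(77150090432305) / 121363 - 21258 / 23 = -9609.13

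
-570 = -570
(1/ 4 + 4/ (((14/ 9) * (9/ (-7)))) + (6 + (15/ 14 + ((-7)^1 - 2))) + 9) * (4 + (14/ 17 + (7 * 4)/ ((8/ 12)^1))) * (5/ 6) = 148255/ 714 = 207.64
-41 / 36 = -1.14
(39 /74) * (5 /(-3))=-65 /74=-0.88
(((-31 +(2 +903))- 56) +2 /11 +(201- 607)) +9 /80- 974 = -494301 /880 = -561.71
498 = 498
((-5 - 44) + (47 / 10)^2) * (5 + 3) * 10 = -2152.80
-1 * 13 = -13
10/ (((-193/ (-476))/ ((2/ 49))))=1360/ 1351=1.01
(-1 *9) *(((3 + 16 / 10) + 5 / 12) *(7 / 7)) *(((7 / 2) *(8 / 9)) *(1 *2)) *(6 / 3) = -8428 / 15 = -561.87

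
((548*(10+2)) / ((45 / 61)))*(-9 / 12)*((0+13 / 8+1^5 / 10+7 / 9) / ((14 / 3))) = -7529657 / 2100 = -3585.55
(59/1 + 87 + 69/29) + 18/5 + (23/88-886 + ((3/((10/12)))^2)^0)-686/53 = -504303837/676280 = -745.70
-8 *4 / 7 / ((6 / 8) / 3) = -128 / 7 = -18.29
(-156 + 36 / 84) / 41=-1089 / 287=-3.79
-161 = -161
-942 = -942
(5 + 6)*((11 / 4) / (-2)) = -15.12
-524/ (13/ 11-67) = 1441/ 181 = 7.96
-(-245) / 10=49 / 2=24.50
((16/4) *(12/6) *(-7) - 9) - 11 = -76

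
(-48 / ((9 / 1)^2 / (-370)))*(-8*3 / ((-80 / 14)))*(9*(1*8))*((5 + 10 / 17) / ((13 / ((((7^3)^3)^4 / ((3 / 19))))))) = 317355753417000627146069641160079230720 / 663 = 478666294746607280763302600000000000.00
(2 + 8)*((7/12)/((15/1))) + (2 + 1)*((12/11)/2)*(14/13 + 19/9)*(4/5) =58717/12870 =4.56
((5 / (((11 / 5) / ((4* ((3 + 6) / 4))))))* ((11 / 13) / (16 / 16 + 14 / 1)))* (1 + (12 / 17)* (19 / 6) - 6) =-705 / 221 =-3.19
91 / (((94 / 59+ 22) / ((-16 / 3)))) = -5369 / 261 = -20.57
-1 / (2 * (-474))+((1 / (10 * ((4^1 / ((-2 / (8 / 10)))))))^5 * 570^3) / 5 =-35.32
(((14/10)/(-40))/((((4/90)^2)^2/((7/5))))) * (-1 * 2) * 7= 11252115/64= 175814.30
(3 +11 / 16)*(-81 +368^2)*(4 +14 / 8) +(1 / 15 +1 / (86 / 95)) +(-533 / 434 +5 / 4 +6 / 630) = 25706045797991 / 8957760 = 2869695.75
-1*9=-9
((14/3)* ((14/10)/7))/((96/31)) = 217/720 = 0.30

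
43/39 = 1.10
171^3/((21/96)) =160006752/7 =22858107.43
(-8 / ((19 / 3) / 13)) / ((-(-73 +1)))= -13 / 57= -0.23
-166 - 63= -229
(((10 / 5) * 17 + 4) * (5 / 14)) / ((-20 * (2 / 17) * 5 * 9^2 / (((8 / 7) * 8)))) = -2584 / 19845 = -0.13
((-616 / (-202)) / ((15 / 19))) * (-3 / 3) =-3.86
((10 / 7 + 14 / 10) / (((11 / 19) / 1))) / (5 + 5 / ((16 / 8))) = 114 / 175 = 0.65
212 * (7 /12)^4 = 127253 /5184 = 24.55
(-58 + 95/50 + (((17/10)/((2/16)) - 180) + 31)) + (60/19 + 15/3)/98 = -178209/931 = -191.42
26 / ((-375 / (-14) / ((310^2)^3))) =2584410719072000 / 3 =861470239690666.67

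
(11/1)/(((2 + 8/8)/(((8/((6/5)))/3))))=220/27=8.15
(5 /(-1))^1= -5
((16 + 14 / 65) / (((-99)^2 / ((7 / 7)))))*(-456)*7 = -1121456 / 212355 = -5.28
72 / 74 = 36 / 37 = 0.97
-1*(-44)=44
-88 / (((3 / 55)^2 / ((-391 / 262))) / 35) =1821473500 / 1179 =1544930.87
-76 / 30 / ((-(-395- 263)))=-19 / 4935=-0.00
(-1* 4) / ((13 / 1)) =-4 / 13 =-0.31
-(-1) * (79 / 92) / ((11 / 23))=79 / 44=1.80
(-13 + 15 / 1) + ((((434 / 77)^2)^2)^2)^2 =47672401706915432909990475138 / 45949729863572161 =1037490358451.68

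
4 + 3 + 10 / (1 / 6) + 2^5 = 99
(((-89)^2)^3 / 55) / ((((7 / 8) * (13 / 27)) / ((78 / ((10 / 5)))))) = 836477601409.68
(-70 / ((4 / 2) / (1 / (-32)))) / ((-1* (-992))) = 35 / 31744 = 0.00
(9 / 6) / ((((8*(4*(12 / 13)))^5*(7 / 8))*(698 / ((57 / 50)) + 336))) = 7054567 / 87753294323122176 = 0.00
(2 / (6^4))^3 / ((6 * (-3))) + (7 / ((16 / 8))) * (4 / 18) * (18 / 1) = 68568643583 / 4897760256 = 14.00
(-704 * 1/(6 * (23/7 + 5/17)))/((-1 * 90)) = 10472/28755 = 0.36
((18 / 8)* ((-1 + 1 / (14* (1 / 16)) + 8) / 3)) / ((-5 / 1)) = -171 / 140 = -1.22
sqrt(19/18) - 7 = -7 + sqrt(38)/6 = -5.97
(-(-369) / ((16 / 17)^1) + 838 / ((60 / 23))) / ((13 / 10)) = 171191 / 312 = 548.69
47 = 47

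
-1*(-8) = 8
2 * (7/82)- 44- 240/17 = -40389/697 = -57.95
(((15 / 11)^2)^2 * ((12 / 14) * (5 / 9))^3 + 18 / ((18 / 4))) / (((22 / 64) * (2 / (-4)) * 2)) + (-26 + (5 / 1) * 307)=82655105473 / 55240493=1496.28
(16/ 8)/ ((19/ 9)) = 18/ 19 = 0.95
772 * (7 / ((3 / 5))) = 27020 / 3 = 9006.67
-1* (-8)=8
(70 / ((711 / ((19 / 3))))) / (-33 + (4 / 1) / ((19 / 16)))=-25270 / 1200879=-0.02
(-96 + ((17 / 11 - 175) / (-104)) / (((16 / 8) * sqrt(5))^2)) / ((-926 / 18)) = 4937787 / 2648360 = 1.86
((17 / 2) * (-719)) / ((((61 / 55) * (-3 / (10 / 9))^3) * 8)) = 84033125 / 2401326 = 34.99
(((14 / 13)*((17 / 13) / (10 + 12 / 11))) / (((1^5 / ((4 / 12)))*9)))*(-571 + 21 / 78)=-19424251 / 7236918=-2.68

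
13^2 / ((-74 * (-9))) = 169 / 666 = 0.25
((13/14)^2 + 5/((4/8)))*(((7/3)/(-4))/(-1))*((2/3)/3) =1.41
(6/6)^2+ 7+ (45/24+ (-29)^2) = 6807/8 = 850.88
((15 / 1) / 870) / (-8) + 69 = 32015 / 464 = 69.00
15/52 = 0.29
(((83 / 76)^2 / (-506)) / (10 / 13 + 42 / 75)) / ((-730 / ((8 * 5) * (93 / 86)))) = 69406675 / 660543637248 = 0.00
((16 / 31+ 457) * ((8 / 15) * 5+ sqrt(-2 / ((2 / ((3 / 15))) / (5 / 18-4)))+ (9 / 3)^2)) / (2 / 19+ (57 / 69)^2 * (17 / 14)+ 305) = 997873331 * sqrt(670) / 20017871025+ 13970226634 / 800714841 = 18.74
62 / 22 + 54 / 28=731 / 154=4.75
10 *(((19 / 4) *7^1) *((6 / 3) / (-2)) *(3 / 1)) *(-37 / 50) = 14763 / 20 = 738.15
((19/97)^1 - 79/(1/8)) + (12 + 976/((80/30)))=-24619/97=-253.80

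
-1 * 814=-814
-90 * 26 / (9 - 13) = 585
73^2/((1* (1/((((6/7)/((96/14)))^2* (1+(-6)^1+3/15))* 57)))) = -911259/40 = -22781.48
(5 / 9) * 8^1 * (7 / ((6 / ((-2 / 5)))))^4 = 19208 / 91125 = 0.21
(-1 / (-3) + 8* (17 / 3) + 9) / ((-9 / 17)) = -2788 / 27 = -103.26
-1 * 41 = -41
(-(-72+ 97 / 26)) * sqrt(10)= 1775 * sqrt(10) / 26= 215.89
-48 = -48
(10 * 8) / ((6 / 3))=40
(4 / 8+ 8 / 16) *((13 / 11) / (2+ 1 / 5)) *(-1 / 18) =-65 / 2178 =-0.03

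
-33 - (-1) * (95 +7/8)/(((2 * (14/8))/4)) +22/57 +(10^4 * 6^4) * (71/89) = 367146572834/35511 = 10338953.36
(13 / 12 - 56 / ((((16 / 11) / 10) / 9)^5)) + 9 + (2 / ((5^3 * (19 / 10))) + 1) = -296441429552525273 / 5836800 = -50788347990.77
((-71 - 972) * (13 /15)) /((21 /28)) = -54236 /45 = -1205.24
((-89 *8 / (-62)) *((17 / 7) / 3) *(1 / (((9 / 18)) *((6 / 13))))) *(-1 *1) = -78676 / 1953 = -40.28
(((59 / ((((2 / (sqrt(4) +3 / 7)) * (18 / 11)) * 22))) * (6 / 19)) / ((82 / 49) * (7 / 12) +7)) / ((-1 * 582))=-1003 / 7408860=-0.00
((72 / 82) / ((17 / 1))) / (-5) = -0.01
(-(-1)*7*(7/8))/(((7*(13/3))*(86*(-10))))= -21/89440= -0.00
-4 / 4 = -1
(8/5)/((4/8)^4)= 128/5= 25.60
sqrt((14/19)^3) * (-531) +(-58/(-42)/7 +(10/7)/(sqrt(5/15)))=-7434 * sqrt(266)/361 +29/147 +10 * sqrt(3)/7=-333.19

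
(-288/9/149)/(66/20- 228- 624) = 320/1264563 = 0.00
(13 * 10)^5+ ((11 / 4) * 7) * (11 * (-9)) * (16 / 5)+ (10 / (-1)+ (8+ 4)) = 37129293903.60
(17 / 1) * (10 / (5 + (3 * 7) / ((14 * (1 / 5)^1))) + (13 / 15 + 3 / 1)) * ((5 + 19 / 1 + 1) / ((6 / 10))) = 29750 / 9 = 3305.56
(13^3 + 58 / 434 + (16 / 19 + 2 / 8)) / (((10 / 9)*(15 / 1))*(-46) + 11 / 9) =-326278251 / 113613388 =-2.87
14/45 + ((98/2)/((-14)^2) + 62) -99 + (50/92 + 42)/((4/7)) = 314741/8280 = 38.01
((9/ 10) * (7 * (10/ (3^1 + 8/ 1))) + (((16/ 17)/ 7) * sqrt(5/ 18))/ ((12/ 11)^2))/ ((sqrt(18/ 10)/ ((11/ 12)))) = sqrt(5) * (1331 * sqrt(10) + 404838)/ 231336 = 3.95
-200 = -200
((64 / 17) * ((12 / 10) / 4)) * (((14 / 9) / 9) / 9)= 0.02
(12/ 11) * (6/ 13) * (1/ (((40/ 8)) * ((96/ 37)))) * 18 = 999/ 1430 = 0.70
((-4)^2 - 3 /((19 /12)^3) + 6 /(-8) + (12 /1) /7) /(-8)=-3112873 /1536416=-2.03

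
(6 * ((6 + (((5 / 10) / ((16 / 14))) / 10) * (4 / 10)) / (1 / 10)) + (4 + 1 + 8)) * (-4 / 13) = -7481 / 65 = -115.09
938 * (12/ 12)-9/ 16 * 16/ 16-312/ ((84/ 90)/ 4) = -44767/ 112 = -399.71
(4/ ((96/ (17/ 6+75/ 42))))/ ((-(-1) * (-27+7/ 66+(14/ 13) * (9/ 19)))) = -263549/ 36129156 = -0.01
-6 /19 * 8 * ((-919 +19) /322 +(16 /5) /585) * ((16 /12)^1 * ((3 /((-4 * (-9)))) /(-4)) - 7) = -57801656 /1167075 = -49.53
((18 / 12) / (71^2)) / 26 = 3 / 262132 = 0.00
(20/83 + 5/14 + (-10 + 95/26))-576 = -4393943/7553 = -581.75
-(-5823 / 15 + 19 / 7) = 13492 / 35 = 385.49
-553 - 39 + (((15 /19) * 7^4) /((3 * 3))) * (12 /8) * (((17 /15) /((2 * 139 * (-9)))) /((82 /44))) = -3461975995 /5847174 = -592.08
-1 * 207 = -207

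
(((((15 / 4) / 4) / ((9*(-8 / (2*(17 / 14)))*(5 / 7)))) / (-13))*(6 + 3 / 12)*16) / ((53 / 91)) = 2975 / 5088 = 0.58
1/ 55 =0.02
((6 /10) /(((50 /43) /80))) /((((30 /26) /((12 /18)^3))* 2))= 17888 /3375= 5.30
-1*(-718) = 718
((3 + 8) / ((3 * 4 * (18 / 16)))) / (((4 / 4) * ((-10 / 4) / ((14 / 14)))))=-44 / 135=-0.33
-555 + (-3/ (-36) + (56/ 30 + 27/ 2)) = -10791/ 20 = -539.55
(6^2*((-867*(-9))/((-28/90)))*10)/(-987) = 9148.11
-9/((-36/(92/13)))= 23/13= 1.77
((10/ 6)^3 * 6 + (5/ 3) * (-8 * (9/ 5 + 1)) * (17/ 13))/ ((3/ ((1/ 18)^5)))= -1231/ 331619184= -0.00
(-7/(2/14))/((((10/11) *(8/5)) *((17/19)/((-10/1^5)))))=51205/136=376.51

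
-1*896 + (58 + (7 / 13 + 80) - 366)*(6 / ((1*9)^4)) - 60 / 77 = -1963672790 / 2189187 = -896.99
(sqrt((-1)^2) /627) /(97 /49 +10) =49 /368049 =0.00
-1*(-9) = 9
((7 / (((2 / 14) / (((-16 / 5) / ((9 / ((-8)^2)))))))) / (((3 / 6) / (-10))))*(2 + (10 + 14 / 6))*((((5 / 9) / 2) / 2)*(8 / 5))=17260544 / 243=71031.05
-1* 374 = -374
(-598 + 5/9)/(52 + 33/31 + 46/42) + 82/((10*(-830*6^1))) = -1614326713/146320700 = -11.03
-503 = -503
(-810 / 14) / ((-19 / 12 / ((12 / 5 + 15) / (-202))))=-42282 / 13433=-3.15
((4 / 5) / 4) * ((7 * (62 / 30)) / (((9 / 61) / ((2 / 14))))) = 1891 / 675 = 2.80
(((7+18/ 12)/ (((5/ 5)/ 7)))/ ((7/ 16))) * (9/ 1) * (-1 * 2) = -2448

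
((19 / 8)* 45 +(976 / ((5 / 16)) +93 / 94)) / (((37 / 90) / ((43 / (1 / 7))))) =444744657 / 188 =2365663.07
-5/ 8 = -0.62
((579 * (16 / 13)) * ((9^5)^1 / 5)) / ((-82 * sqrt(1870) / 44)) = -547029936 * sqrt(1870) / 226525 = -104427.71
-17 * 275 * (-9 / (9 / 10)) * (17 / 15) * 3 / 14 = 79475 / 7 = 11353.57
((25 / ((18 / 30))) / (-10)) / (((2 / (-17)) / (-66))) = -4675 / 2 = -2337.50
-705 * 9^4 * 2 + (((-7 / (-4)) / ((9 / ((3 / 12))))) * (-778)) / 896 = -85257308549 / 9216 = -9251010.04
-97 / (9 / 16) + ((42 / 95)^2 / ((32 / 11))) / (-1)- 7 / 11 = -173.15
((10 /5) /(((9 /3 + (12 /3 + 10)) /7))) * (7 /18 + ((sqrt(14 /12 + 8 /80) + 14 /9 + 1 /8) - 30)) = -14077 /612 + 14 * sqrt(285) /255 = -22.07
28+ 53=81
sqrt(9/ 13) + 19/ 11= 3 * sqrt(13)/ 13 + 19/ 11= 2.56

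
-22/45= -0.49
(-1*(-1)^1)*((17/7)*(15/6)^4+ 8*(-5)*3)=-2815/112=-25.13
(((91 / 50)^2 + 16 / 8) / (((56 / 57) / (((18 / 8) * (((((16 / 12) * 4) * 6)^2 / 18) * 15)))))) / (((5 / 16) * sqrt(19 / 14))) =7649856 * sqrt(266) / 4375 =28517.80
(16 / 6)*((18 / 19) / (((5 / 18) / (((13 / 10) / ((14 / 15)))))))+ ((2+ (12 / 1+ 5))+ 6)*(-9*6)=-889326 / 665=-1337.33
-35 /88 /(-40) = 7 /704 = 0.01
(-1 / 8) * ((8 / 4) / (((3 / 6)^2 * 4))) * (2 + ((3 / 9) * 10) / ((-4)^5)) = -3067 / 6144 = -0.50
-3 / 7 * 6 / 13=-18 / 91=-0.20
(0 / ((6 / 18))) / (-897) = 0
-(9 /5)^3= -729 /125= -5.83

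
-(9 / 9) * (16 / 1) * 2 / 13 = -32 / 13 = -2.46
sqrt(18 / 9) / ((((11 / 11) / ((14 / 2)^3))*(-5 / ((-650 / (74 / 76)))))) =1694420*sqrt(2) / 37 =64764.10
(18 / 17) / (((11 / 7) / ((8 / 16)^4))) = 63 / 1496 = 0.04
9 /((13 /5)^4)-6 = -165741 /28561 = -5.80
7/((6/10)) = 35/3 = 11.67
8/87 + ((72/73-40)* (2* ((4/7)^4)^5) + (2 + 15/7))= 2145490934678477860829/506760683256133818351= 4.23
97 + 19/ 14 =1377/ 14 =98.36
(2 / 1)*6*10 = 120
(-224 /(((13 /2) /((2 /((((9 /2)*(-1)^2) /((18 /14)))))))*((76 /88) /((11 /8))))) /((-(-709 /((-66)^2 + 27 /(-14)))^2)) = 553361794128 /467996011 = 1182.41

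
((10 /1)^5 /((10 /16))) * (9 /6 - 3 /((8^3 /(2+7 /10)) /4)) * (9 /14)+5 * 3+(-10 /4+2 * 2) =1034553 /7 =147793.29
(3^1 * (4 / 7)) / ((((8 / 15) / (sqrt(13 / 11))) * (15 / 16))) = 24 * sqrt(143) / 77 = 3.73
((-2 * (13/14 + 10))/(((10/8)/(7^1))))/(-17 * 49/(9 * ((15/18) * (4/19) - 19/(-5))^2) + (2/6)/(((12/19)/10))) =14141118024/66851975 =211.53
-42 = -42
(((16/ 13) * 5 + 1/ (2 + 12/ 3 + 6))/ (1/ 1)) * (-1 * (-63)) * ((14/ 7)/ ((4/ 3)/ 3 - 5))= -183897/ 1066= -172.51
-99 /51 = -33 /17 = -1.94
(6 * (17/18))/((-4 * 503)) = -17/6036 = -0.00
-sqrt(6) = -2.45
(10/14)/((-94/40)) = -100/329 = -0.30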